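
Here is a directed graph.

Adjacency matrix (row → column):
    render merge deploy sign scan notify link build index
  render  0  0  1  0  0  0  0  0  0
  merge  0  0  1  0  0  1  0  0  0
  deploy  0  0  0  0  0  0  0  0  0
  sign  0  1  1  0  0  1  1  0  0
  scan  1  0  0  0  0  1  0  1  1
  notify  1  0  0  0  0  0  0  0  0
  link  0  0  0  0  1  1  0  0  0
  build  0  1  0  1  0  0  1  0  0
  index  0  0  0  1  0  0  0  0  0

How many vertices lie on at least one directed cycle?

A vertex is on a directed cycle iff it belongs to a strongly connected component of size ≥ 2 (or has a self-loop).
The vertices on cycles are {link, scan, sign, build, index} — 5 in total.

5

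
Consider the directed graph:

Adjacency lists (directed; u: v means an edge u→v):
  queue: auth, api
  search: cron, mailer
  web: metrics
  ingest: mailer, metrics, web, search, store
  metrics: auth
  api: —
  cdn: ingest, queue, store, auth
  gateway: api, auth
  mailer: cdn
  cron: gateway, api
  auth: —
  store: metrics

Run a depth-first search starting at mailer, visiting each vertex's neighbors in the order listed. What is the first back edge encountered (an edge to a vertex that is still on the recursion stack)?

DFS from mailer (visiting each vertex's neighbors in the order listed); mark gray on enter, black on exit:
mailer gray
  cdn gray
    ingest gray
      ingest→mailer: mailer is gray → back edge
First back edge: ingest → mailer.

ingest->mailer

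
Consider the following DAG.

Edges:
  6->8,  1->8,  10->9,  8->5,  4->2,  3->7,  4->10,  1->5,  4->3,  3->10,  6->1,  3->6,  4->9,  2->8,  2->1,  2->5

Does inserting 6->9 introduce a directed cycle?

Adding 6→9 creates a cycle iff 9 can already reach 6.
Explore from 9: no path reaches 6. The graph stays acyclic.

No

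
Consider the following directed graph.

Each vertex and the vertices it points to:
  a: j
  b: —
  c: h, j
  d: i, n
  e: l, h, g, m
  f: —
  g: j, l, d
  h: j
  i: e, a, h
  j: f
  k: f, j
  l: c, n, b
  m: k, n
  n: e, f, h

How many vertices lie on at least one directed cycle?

A vertex is on a directed cycle iff it belongs to a strongly connected component of size ≥ 2 (or has a self-loop).
The vertices on cycles are {d, e, g, i, l, m, n} — 7 in total.

7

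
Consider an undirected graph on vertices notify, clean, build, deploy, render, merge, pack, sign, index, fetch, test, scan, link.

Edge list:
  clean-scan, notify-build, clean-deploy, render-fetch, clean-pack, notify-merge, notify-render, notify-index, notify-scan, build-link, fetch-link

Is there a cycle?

DFS, tracking each vertex's parent; an edge to a visited non-parent vertex closes a cycle.
Start from deploy:
visit deploy (parent –)
  visit clean (parent deploy)
    clean–deploy: parent, skip
    visit scan (parent clean)
      scan–clean: parent, skip
      visit notify (parent scan)
        notify–scan: parent, skip
        visit render (parent notify)
          render–notify: parent, skip
          visit fetch (parent render)
            visit link (parent fetch)
              link–fetch: parent, skip
              visit build (parent link)
                build–notify: notify visited and ≠ parent → cycle
Cycle: notify – render – fetch – link – build – notify.

Yes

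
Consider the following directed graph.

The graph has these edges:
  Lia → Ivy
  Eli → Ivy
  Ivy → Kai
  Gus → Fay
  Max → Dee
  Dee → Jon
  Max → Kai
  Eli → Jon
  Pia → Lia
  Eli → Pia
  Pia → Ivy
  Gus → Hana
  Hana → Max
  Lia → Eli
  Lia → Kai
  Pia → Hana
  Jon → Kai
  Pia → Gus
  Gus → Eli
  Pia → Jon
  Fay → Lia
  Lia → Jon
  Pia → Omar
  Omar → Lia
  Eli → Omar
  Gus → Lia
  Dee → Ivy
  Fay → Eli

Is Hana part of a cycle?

Hana lies on a cycle iff there is a path from Hana back to itself.
Exploring from Hana, it never reaches itself; equivalently, its strongly connected component is a singleton.

No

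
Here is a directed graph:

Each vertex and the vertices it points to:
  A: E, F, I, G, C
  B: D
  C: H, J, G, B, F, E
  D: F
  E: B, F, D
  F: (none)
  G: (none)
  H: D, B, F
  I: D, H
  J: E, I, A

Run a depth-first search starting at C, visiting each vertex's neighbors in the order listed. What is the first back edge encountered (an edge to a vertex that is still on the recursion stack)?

A→C

DFS from C (visiting each vertex's neighbors in the order listed); mark gray on enter, black on exit:
C gray
  H gray
    D gray
      F gray
      F black
    D black
    B gray
      B→D: D black — skip
    B black
    H→F: F black — skip
  H black
  J gray
    E gray
      E→B: B black — skip
      E→F: F black — skip
      E→D: D black — skip
    E black
    I gray
      I→D: D black — skip
      I→H: H black — skip
    I black
    A gray
      A→E: E black — skip
      A→F: F black — skip
      A→I: I black — skip
      G gray
      G black
      A→C: C is gray → back edge
First back edge: A → C.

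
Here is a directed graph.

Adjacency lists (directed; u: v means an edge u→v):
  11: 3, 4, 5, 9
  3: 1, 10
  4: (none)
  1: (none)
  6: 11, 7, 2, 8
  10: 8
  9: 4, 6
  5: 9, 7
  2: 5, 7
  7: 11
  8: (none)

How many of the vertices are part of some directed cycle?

A vertex is on a directed cycle iff it belongs to a strongly connected component of size ≥ 2 (or has a self-loop).
The vertices on cycles are {2, 5, 6, 7, 9, 11} — 6 in total.

6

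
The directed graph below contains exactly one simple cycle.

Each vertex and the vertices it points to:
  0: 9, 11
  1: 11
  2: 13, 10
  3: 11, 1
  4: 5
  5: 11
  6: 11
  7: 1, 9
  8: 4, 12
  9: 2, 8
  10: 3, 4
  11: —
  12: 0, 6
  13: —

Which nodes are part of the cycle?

DFS with gray/black marking from 9:
9 gray
  2 gray
    13 gray
    13 black
    10 gray
      3 gray
        11 gray
        11 black
        1 gray
          1→11: 11 black — skip
        1 black
      3 black
      4 gray
        5 gray
          5→11: 11 black — skip
        5 black
      4 black
    10 black
  2 black
  8 gray
    8→4: 4 black — skip
    12 gray
      0 gray
        0→9: 9 is gray → back edge
Back edge closes the cycle 9 → 8 → 12 → 0 → 9; its vertices are {0, 8, 9, 12}.

0, 8, 9, 12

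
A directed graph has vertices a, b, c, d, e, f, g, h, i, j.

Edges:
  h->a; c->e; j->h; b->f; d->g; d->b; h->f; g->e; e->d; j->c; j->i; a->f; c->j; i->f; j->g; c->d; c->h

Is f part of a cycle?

No

f lies on a cycle iff there is a path from f back to itself.
Exploring from f, it never reaches itself; equivalently, its strongly connected component is a singleton.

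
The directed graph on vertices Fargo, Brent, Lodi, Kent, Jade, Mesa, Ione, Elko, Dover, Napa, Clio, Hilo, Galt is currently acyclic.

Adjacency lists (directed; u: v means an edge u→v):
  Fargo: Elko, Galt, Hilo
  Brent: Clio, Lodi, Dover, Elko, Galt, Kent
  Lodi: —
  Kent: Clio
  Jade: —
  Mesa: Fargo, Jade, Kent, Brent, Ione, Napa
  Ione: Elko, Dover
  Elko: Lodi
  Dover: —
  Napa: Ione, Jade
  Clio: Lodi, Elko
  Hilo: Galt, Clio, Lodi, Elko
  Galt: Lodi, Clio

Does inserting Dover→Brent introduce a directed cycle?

Yes

Adding Dover→Brent creates a cycle iff Brent can already reach Dover.
Path from Brent: Brent → Dover.
So Brent → … → Dover → Brent is a cycle.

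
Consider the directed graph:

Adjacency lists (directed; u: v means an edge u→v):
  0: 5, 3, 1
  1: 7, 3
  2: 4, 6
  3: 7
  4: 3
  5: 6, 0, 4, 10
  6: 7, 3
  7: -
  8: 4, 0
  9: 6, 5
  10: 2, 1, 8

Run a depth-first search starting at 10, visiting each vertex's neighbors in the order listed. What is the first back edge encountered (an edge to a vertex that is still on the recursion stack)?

5->0

DFS from 10 (visiting each vertex's neighbors in the order listed); mark gray on enter, black on exit:
10 gray
  2 gray
    4 gray
      3 gray
        7 gray
        7 black
      3 black
    4 black
    6 gray
      6→7: 7 black — skip
      6→3: 3 black — skip
    6 black
  2 black
  1 gray
    1→7: 7 black — skip
    1→3: 3 black — skip
  1 black
  8 gray
    8→4: 4 black — skip
    0 gray
      5 gray
        5→6: 6 black — skip
        5→0: 0 is gray → back edge
First back edge: 5 → 0.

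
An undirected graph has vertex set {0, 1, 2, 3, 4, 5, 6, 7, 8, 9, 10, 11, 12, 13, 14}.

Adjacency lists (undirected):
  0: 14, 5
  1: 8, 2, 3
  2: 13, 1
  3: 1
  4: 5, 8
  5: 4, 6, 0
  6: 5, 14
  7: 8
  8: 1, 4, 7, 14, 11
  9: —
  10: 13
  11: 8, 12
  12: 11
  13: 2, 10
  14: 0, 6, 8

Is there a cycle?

Yes

DFS, tracking each vertex's parent; an edge to a visited non-parent vertex closes a cycle.
Start from 10:
visit 10 (parent –)
  visit 13 (parent 10)
    visit 2 (parent 13)
      2–13: parent, skip
      visit 1 (parent 2)
        visit 8 (parent 1)
          8–1: parent, skip
          visit 4 (parent 8)
            visit 5 (parent 4)
              5–4: parent, skip
              visit 6 (parent 5)
                6–5: parent, skip
                visit 14 (parent 6)
                  visit 0 (parent 14)
                    0–14: parent, skip
                    0–5: 5 visited and ≠ parent → cycle
Cycle: 5 – 6 – 14 – 0 – 5.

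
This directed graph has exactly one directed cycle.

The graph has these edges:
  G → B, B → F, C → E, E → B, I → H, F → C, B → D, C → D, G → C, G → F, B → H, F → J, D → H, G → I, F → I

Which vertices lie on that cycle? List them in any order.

DFS with gray/black marking from F:
F gray
  J gray
  J black
  C gray
    D gray
      H gray
      H black
    D black
    E gray
      B gray
        B→D: D black — skip
        B→F: F is gray → back edge
Back edge closes the cycle F → C → E → B → F; its vertices are {B, C, E, F}.

B, C, E, F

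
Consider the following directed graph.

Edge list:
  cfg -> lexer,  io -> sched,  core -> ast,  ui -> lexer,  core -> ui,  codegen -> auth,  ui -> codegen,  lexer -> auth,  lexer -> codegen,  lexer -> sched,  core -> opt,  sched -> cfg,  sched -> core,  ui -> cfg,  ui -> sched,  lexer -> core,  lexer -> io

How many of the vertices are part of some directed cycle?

A vertex is on a directed cycle iff it belongs to a strongly connected component of size ≥ 2 (or has a self-loop).
The vertices on cycles are {io, ui, cfg, core, lexer, sched} — 6 in total.

6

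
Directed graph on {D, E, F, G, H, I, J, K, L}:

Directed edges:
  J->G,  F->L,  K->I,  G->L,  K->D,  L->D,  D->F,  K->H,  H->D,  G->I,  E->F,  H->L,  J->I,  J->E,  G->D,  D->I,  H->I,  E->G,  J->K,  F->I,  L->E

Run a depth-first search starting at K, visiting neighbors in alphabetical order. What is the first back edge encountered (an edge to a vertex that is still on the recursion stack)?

DFS from K (visiting neighbors in alphabetical order); mark gray on enter, black on exit:
K gray
  D gray
    F gray
      I gray
      I black
      L gray
        L→D: D is gray → back edge
First back edge: L → D.

L→D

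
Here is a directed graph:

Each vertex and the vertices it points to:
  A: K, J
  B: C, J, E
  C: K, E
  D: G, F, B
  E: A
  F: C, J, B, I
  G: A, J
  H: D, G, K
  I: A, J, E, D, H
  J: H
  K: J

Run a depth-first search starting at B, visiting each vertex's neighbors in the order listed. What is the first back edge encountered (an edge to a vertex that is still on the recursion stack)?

A->K

DFS from B (visiting each vertex's neighbors in the order listed); mark gray on enter, black on exit:
B gray
  C gray
    K gray
      J gray
        H gray
          D gray
            G gray
              A gray
                A→K: K is gray → back edge
First back edge: A → K.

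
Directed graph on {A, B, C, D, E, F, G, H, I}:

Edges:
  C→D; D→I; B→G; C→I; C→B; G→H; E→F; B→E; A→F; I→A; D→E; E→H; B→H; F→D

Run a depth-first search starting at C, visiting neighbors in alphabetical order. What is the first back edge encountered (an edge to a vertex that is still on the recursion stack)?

D->E

DFS from C (visiting neighbors in alphabetical order); mark gray on enter, black on exit:
C gray
  B gray
    E gray
      F gray
        D gray
          D→E: E is gray → back edge
First back edge: D → E.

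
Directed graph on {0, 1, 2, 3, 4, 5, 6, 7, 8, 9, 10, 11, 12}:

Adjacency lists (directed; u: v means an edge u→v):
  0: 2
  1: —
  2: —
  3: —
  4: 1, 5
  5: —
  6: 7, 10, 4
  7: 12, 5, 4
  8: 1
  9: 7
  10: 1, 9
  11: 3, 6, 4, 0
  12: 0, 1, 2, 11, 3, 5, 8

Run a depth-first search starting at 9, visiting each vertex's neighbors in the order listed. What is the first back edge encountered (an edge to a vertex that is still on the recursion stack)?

6→7

DFS from 9 (visiting each vertex's neighbors in the order listed); mark gray on enter, black on exit:
9 gray
  7 gray
    12 gray
      0 gray
        2 gray
        2 black
      0 black
      1 gray
      1 black
      12→2: 2 black — skip
      11 gray
        3 gray
        3 black
        6 gray
          6→7: 7 is gray → back edge
First back edge: 6 → 7.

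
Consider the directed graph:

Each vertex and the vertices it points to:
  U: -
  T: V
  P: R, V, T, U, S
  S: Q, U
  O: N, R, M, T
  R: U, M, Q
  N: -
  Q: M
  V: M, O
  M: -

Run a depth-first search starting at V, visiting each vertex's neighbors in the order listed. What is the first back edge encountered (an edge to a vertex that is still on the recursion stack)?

DFS from V (visiting each vertex's neighbors in the order listed); mark gray on enter, black on exit:
V gray
  M gray
  M black
  O gray
    N gray
    N black
    R gray
      U gray
      U black
      R→M: M black — skip
      Q gray
        Q→M: M black — skip
      Q black
    R black
    O→M: M black — skip
    T gray
      T→V: V is gray → back edge
First back edge: T → V.

T->V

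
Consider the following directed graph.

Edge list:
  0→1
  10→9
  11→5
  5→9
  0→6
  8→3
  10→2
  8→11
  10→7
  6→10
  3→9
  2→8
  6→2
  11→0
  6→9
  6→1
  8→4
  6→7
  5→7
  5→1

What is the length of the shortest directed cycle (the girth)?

5

For each vertex v, BFS finds the shortest path from v back to v.
The shortest such closed walk is 8 → 11 → 0 → 6 → 2 → 8, length 5.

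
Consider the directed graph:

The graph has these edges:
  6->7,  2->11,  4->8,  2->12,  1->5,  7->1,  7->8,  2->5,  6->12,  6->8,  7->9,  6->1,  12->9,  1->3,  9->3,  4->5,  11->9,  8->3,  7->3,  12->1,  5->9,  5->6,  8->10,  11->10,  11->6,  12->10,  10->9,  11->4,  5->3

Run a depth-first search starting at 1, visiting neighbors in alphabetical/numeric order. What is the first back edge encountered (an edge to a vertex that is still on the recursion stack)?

6->1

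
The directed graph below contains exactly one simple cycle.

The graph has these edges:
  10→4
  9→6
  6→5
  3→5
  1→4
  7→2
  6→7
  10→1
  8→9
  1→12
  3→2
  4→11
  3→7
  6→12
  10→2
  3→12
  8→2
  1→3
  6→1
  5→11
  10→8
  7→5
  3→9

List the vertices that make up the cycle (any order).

DFS with gray/black marking from 1:
1 gray
  4 gray
    11 gray
    11 black
  4 black
  12 gray
  12 black
  3 gray
    9 gray
      6 gray
        5 gray
          5→11: 11 black — skip
        5 black
        7 gray
          7→5: 5 black — skip
          2 gray
          2 black
        7 black
        6→12: 12 black — skip
        6→1: 1 is gray → back edge
Back edge closes the cycle 1 → 3 → 9 → 6 → 1; its vertices are {1, 3, 6, 9}.

1, 3, 6, 9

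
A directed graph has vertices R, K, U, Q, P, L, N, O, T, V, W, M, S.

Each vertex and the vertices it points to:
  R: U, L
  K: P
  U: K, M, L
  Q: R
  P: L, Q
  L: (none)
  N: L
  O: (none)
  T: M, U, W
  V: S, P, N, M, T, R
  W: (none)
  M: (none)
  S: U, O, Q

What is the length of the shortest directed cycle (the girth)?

For each vertex v, BFS finds the shortest path from v back to v.
The shortest such closed walk is Q → R → U → K → P → Q, length 5.

5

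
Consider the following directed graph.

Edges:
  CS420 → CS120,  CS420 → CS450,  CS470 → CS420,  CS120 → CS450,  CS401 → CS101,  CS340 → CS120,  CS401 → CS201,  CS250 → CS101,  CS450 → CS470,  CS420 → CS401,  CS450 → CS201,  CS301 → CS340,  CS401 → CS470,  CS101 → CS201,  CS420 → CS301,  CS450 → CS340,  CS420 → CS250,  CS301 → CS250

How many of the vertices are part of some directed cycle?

A vertex is on a directed cycle iff it belongs to a strongly connected component of size ≥ 2 (or has a self-loop).
The vertices on cycles are {CS120, CS301, CS340, CS401, CS420, CS450, CS470} — 7 in total.

7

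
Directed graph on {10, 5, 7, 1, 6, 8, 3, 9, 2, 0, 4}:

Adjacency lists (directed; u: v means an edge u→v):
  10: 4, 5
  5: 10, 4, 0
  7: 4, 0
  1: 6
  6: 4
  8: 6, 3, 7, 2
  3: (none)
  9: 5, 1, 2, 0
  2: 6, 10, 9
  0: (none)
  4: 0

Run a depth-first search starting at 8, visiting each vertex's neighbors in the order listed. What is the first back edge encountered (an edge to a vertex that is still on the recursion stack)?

5→10

DFS from 8 (visiting each vertex's neighbors in the order listed); mark gray on enter, black on exit:
8 gray
  6 gray
    4 gray
      0 gray
      0 black
    4 black
  6 black
  3 gray
  3 black
  7 gray
    7→4: 4 black — skip
    7→0: 0 black — skip
  7 black
  2 gray
    2→6: 6 black — skip
    10 gray
      10→4: 4 black — skip
      5 gray
        5→10: 10 is gray → back edge
First back edge: 5 → 10.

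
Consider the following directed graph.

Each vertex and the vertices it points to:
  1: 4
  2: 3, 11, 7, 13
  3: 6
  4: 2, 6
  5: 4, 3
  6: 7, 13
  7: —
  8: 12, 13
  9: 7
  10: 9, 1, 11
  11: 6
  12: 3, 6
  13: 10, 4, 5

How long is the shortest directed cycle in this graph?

For each vertex v, BFS finds the shortest path from v back to v.
The shortest such closed walk is 13 → 4 → 2 → 13, length 3.

3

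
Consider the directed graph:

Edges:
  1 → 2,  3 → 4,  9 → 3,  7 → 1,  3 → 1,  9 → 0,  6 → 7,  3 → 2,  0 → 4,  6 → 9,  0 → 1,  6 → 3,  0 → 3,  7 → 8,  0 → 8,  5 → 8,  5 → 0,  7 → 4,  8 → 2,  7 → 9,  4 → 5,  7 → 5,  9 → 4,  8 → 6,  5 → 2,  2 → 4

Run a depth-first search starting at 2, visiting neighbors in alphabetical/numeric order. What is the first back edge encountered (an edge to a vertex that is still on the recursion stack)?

DFS from 2 (visiting neighbors in alphabetical/numeric order); mark gray on enter, black on exit:
2 gray
  4 gray
    5 gray
      0 gray
        1 gray
          1→2: 2 is gray → back edge
First back edge: 1 → 2.

1→2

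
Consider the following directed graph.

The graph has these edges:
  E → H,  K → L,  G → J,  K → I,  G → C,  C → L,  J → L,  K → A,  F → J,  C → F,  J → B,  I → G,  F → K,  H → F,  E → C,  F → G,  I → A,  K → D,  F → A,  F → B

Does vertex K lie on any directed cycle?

Yes

K is on a cycle iff K can reach itself via ≥1 edge.
K → I → G → C → F → K — yes.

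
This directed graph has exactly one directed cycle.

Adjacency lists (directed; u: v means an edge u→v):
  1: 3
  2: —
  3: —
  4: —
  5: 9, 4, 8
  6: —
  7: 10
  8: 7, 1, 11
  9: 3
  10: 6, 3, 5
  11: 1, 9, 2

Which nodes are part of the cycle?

DFS with gray/black marking from 5:
5 gray
  9 gray
    3 gray
    3 black
  9 black
  4 gray
  4 black
  8 gray
    7 gray
      10 gray
        6 gray
        6 black
        10→3: 3 black — skip
        10→5: 5 is gray → back edge
Back edge closes the cycle 5 → 8 → 7 → 10 → 5; its vertices are {5, 7, 8, 10}.

5, 7, 8, 10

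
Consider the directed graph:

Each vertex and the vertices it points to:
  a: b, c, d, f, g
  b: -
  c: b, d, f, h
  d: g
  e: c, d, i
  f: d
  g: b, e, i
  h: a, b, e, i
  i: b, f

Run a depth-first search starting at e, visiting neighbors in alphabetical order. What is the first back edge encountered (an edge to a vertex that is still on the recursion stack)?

DFS from e (visiting neighbors in alphabetical order); mark gray on enter, black on exit:
e gray
  c gray
    b gray
    b black
    d gray
      g gray
        g→b: b black — skip
        g→e: e is gray → back edge
First back edge: g → e.

g→e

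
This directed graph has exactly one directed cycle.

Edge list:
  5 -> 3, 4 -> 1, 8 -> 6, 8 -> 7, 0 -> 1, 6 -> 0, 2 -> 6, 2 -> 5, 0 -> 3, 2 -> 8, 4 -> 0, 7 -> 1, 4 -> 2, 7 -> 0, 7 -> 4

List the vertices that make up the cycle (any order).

DFS with gray/black marking from 2:
2 gray
  6 gray
    0 gray
      3 gray
      3 black
      1 gray
      1 black
    0 black
  6 black
  8 gray
    8→6: 6 black — skip
    7 gray
      7→1: 1 black — skip
      4 gray
        4→1: 1 black — skip
        4→0: 0 black — skip
        4→2: 2 is gray → back edge
Back edge closes the cycle 2 → 8 → 7 → 4 → 2; its vertices are {2, 4, 7, 8}.

2, 4, 7, 8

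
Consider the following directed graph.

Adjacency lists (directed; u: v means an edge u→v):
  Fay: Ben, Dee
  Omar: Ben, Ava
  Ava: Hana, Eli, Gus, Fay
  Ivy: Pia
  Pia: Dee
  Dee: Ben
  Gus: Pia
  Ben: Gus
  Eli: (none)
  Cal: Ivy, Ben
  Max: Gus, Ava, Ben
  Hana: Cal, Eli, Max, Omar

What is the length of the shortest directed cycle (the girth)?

For each vertex v, BFS finds the shortest path from v back to v.
The shortest such closed walk is Hana → Max → Ava → Hana, length 3.

3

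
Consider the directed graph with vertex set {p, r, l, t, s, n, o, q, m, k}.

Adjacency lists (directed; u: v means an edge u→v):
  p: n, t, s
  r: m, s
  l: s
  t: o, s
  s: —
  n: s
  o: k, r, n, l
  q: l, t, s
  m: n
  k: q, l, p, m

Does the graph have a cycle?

Yes

DFS with white/gray/black marking, starting from s:
s gray
s black
p gray
  n gray
    n→s: s black — skip
  n black
  t gray
    o gray
      k gray
        q gray
          l gray
            l→s: s black — skip
          l black
          q→t: t is gray → back edge
Back edge found, so a cycle exists: t → o → k → q → t.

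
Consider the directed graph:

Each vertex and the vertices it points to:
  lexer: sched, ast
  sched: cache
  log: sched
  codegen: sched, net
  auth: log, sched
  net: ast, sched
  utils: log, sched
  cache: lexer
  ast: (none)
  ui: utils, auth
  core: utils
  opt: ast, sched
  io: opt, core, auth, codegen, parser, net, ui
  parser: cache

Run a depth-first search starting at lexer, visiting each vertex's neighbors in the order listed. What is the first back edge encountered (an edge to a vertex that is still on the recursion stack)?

cache→lexer

DFS from lexer (visiting each vertex's neighbors in the order listed); mark gray on enter, black on exit:
lexer gray
  sched gray
    cache gray
      cache→lexer: lexer is gray → back edge
First back edge: cache → lexer.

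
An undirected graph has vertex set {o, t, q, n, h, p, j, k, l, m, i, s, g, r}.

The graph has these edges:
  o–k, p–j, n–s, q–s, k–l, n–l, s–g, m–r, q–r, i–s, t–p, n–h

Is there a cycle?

DFS, tracking each vertex's parent; an edge to a visited non-parent vertex closes a cycle.
Start from j:
visit j (parent –)
  visit p (parent j)
    p–j: parent, skip
    visit t (parent p)
      t–p: parent, skip
visit o (parent –)
  visit k (parent o)
    k–o: parent, skip
    visit l (parent k)
      l–k: parent, skip
      visit n (parent l)
        visit s (parent n)
          visit g (parent s)
            g–s: parent, skip
          visit q (parent s)
            q–s: parent, skip
            visit r (parent q)
              visit m (parent r)
                m–r: parent, skip
              r–q: parent, skip
          visit i (parent s)
            i–s: parent, skip
          s–n: parent, skip
        visit h (parent n)
          h–n: parent, skip
        n–l: parent, skip
No non-parent visited neighbor found — the graph is a forest.

No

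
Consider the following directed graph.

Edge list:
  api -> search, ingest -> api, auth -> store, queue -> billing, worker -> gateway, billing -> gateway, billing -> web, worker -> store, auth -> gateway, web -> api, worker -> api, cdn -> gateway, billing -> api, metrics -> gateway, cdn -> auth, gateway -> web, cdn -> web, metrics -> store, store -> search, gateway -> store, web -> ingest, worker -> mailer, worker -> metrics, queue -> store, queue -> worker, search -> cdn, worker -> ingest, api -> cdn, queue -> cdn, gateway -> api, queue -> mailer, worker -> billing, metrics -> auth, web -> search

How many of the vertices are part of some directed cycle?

8

A vertex is on a directed cycle iff it belongs to a strongly connected component of size ≥ 2 (or has a self-loop).
The vertices on cycles are {api, cdn, web, auth, store, ingest, search, gateway} — 8 in total.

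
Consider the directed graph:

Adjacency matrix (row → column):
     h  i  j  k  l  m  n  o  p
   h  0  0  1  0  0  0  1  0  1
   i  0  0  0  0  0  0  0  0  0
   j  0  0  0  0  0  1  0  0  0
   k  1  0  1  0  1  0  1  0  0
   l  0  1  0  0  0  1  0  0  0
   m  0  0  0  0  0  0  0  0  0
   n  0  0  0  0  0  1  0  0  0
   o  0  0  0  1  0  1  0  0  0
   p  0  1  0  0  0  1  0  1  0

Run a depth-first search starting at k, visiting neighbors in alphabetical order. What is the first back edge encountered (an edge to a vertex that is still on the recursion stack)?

DFS from k (visiting neighbors in alphabetical order); mark gray on enter, black on exit:
k gray
  h gray
    j gray
      m gray
      m black
    j black
    n gray
      n→m: m black — skip
    n black
    p gray
      i gray
      i black
      p→m: m black — skip
      o gray
        o→k: k is gray → back edge
First back edge: o → k.

o->k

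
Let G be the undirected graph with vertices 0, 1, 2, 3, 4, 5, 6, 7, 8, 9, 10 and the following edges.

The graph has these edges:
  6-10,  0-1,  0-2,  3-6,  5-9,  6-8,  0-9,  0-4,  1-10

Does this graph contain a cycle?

No

DFS, tracking each vertex's parent; an edge to a visited non-parent vertex closes a cycle.
Start from 3:
visit 3 (parent –)
  visit 6 (parent 3)
    6–3: parent, skip
    visit 10 (parent 6)
      visit 1 (parent 10)
        1–10: parent, skip
        visit 0 (parent 1)
          visit 2 (parent 0)
            2–0: parent, skip
          0–1: parent, skip
          visit 4 (parent 0)
            4–0: parent, skip
          visit 9 (parent 0)
            9–0: parent, skip
            visit 5 (parent 9)
              5–9: parent, skip
      10–6: parent, skip
    visit 8 (parent 6)
      8–6: parent, skip
visit 7 (parent –)
No non-parent visited neighbor found — the graph is a forest.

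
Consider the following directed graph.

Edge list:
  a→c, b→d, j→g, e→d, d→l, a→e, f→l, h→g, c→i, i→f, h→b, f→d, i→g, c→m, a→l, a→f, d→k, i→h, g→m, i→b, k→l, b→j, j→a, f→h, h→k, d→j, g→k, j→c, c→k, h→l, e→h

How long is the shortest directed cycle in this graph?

For each vertex v, BFS finds the shortest path from v back to v.
The shortest such closed walk is j → a → f → d → j, length 4.

4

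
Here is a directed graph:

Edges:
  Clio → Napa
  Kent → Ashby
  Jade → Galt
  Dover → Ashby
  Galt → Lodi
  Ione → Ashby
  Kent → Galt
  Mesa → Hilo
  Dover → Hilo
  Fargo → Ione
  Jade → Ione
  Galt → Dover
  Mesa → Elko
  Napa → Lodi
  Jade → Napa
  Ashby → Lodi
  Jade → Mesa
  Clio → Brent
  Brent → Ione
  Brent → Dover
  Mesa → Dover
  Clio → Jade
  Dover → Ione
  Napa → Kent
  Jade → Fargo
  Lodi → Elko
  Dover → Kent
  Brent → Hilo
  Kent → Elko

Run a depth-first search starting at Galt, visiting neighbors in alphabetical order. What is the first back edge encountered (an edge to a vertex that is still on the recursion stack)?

Kent->Galt

DFS from Galt (visiting neighbors in alphabetical order); mark gray on enter, black on exit:
Galt gray
  Dover gray
    Ashby gray
      Lodi gray
        Elko gray
        Elko black
      Lodi black
    Ashby black
    Hilo gray
    Hilo black
    Ione gray
      Ione→Ashby: Ashby black — skip
    Ione black
    Kent gray
      Kent→Ashby: Ashby black — skip
      Kent→Elko: Elko black — skip
      Kent→Galt: Galt is gray → back edge
First back edge: Kent → Galt.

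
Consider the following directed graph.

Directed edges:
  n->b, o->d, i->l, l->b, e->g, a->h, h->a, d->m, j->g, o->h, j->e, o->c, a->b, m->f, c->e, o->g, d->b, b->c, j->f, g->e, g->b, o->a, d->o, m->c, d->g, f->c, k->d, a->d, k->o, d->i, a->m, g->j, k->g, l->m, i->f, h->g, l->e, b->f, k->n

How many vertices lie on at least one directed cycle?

10

A vertex is on a directed cycle iff it belongs to a strongly connected component of size ≥ 2 (or has a self-loop).
The vertices on cycles are {a, b, c, d, e, f, g, h, j, o} — 10 in total.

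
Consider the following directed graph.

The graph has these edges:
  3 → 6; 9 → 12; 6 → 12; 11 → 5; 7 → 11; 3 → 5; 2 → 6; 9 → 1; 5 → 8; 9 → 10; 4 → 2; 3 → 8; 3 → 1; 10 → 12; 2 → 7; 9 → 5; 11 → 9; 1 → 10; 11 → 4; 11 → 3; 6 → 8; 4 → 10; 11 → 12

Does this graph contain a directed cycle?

DFS with white/gray/black marking, starting from 1:
1 gray
  10 gray
    12 gray
    12 black
  10 black
1 black
2 gray
  6 gray
    6→12: 12 black — skip
    8 gray
    8 black
  6 black
  7 gray
    11 gray
      5 gray
        5→8: 8 black — skip
      5 black
      9 gray
        9→12: 12 black — skip
        9→5: 5 black — skip
        9→1: 1 black — skip
        9→10: 10 black — skip
      9 black
      11→12: 12 black — skip
      4 gray
        4→10: 10 black — skip
        4→2: 2 is gray → back edge
Back edge found, so a cycle exists: 2 → 7 → 11 → 4 → 2.

Yes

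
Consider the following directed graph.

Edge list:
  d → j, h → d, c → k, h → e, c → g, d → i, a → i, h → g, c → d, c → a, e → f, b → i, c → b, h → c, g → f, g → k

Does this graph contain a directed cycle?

No

DFS with white/gray/black marking, starting from f:
f gray
f black
a gray
  i gray
  i black
a black
b gray
  b→i: i black — skip
b black
c gray
  d gray
    j gray
    j black
    d→i: i black — skip
  d black
  c→b: b black — skip
  c→a: a black — skip
  k gray
  k black
  g gray
    g→f: f black — skip
    g→k: k black — skip
  g black
c black
e gray
  e→f: f black — skip
e black
h gray
  h→g: g black — skip
  h→c: c black — skip
  h→d: d black — skip
  h→e: e black — skip
h black
Every edge goes to a white or black vertex — no back edge, so the graph is acyclic.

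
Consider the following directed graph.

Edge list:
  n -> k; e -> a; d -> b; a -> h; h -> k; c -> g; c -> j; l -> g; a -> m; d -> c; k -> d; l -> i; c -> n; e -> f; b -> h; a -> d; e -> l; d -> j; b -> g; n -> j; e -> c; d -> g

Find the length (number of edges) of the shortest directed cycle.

For each vertex v, BFS finds the shortest path from v back to v.
The shortest such closed walk is c → n → k → d → c, length 4.

4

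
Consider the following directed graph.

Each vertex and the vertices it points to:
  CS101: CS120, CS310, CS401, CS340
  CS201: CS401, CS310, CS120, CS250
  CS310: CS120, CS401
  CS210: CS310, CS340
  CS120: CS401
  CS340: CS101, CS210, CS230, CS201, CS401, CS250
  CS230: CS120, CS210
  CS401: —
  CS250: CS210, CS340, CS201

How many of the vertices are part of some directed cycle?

A vertex is on a directed cycle iff it belongs to a strongly connected component of size ≥ 2 (or has a self-loop).
The vertices on cycles are {CS101, CS201, CS210, CS230, CS250, CS340} — 6 in total.

6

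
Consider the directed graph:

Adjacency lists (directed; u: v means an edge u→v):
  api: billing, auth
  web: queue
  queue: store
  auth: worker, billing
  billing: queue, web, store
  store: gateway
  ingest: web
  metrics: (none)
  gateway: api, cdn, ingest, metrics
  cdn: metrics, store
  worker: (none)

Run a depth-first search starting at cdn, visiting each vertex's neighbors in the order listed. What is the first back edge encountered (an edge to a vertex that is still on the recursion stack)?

DFS from cdn (visiting each vertex's neighbors in the order listed); mark gray on enter, black on exit:
cdn gray
  metrics gray
  metrics black
  store gray
    gateway gray
      api gray
        billing gray
          queue gray
            queue→store: store is gray → back edge
First back edge: queue → store.

queue→store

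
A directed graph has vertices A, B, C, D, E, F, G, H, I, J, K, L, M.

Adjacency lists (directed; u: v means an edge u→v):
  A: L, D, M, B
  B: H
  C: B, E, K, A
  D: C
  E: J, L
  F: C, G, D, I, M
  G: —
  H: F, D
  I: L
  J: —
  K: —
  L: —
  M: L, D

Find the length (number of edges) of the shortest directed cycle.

3

For each vertex v, BFS finds the shortest path from v back to v.
The shortest such closed walk is C → A → D → C, length 3.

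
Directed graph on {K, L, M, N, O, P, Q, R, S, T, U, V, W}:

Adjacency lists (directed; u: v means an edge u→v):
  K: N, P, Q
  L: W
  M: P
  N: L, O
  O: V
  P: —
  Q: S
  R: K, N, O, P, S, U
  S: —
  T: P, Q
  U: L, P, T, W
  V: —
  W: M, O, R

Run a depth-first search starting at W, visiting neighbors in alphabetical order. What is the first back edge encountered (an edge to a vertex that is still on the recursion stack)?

L->W

DFS from W (visiting neighbors in alphabetical order); mark gray on enter, black on exit:
W gray
  M gray
    P gray
    P black
  M black
  O gray
    V gray
    V black
  O black
  R gray
    K gray
      N gray
        L gray
          L→W: W is gray → back edge
First back edge: L → W.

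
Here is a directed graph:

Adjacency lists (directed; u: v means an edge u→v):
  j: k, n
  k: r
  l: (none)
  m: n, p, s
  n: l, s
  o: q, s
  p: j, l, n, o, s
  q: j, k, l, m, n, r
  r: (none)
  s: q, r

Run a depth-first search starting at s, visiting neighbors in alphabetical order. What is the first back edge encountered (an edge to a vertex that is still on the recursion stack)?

n->s

DFS from s (visiting neighbors in alphabetical order); mark gray on enter, black on exit:
s gray
  q gray
    j gray
      k gray
        r gray
        r black
      k black
      n gray
        l gray
        l black
        n→s: s is gray → back edge
First back edge: n → s.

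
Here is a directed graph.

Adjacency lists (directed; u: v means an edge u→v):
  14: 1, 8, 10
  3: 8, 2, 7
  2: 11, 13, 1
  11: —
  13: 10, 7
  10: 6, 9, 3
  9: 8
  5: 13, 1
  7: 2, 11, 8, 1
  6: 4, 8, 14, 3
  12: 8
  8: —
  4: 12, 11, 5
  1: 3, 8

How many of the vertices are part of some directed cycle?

A vertex is on a directed cycle iff it belongs to a strongly connected component of size ≥ 2 (or has a self-loop).
The vertices on cycles are {1, 2, 3, 4, 5, 6, 7, 10, 13, 14} — 10 in total.

10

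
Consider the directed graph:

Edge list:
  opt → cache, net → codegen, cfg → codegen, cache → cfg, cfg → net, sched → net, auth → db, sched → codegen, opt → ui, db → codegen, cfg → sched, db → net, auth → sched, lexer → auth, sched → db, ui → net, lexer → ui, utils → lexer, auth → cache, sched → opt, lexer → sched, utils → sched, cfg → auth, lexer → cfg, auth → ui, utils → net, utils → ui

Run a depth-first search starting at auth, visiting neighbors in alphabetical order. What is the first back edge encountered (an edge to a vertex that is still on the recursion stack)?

DFS from auth (visiting neighbors in alphabetical order); mark gray on enter, black on exit:
auth gray
  cache gray
    cfg gray
      cfg→auth: auth is gray → back edge
First back edge: cfg → auth.

cfg->auth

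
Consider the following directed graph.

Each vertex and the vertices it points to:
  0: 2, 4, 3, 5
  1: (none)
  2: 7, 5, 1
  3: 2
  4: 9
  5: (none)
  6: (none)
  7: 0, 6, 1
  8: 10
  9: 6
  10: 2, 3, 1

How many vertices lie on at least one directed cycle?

A vertex is on a directed cycle iff it belongs to a strongly connected component of size ≥ 2 (or has a self-loop).
The vertices on cycles are {0, 2, 3, 7} — 4 in total.

4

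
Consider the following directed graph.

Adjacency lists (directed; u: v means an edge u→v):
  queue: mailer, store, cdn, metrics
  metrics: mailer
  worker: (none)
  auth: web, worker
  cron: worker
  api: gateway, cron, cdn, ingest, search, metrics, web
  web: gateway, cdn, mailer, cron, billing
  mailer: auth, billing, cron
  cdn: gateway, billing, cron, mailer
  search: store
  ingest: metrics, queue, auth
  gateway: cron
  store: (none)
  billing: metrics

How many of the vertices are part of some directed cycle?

6

A vertex is on a directed cycle iff it belongs to a strongly connected component of size ≥ 2 (or has a self-loop).
The vertices on cycles are {cdn, web, auth, mailer, billing, metrics} — 6 in total.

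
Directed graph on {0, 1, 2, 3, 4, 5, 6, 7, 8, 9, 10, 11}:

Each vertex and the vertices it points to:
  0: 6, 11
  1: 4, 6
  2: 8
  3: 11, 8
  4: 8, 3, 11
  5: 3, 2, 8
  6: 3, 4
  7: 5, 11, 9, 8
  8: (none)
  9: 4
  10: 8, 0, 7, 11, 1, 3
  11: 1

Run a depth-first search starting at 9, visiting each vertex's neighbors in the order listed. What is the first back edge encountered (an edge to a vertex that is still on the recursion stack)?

1→4

DFS from 9 (visiting each vertex's neighbors in the order listed); mark gray on enter, black on exit:
9 gray
  4 gray
    8 gray
    8 black
    3 gray
      11 gray
        1 gray
          1→4: 4 is gray → back edge
First back edge: 1 → 4.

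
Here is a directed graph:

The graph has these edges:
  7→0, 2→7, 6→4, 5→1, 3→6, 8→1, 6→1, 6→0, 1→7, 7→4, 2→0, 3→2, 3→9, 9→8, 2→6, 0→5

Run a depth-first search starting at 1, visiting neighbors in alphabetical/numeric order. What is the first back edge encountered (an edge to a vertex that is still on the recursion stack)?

5→1

DFS from 1 (visiting neighbors in alphabetical/numeric order); mark gray on enter, black on exit:
1 gray
  7 gray
    0 gray
      5 gray
        5→1: 1 is gray → back edge
First back edge: 5 → 1.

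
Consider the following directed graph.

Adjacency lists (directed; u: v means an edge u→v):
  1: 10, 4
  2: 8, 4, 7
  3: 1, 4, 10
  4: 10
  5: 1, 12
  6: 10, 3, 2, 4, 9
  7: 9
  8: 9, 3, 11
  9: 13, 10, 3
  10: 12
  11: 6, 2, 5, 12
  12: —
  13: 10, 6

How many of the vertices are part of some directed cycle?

7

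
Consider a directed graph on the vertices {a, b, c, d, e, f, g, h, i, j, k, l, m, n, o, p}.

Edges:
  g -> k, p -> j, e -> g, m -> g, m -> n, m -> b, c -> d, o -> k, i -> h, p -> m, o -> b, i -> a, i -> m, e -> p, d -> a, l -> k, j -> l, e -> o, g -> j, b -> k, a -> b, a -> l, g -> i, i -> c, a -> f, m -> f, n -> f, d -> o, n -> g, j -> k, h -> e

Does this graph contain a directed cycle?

Yes

DFS with white/gray/black marking, starting from m:
m gray
  b gray
    k gray
    k black
  b black
  n gray
    g gray
      g→k: k black — skip
      i gray
        c gray
          d gray
            a gray
              a→b: b black — skip
              f gray
              f black
              l gray
                l→k: k black — skip
              l black
            a black
            o gray
              o→k: k black — skip
              o→b: b black — skip
            o black
          d black
        c black
        i→m: m is gray → back edge
Back edge found, so a cycle exists: m → n → g → i → m.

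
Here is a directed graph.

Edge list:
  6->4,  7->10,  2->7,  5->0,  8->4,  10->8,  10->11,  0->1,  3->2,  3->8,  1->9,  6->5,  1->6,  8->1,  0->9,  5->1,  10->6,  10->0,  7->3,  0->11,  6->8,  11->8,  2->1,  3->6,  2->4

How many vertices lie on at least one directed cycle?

A vertex is on a directed cycle iff it belongs to a strongly connected component of size ≥ 2 (or has a self-loop).
The vertices on cycles are {0, 1, 2, 3, 5, 6, 7, 8, 11} — 9 in total.

9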